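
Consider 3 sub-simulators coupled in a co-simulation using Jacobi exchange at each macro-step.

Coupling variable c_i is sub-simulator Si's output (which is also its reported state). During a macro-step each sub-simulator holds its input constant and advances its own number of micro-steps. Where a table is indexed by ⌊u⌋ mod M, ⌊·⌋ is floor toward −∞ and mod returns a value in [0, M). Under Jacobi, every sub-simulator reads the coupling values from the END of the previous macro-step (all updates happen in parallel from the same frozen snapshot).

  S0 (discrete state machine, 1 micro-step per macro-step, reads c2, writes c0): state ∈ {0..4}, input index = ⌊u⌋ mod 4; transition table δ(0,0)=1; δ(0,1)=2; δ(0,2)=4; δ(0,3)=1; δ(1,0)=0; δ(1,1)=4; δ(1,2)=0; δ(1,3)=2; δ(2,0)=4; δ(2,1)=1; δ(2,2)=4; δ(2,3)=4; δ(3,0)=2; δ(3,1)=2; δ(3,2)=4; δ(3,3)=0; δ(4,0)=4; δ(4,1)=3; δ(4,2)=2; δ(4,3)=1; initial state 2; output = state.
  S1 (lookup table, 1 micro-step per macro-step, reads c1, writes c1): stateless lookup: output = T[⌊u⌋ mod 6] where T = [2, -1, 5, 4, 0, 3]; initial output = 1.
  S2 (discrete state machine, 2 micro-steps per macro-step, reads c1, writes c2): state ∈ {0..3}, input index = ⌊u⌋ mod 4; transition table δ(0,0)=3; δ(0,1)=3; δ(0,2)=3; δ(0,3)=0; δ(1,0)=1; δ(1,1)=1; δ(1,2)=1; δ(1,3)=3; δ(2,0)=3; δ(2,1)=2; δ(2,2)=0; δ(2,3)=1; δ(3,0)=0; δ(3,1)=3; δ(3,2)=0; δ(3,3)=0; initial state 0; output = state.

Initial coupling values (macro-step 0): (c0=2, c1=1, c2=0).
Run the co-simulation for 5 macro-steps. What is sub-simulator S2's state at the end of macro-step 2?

S2 state at macro-step 2 = 0

macro 1: S0 reads c2=0 → after 1×micro: 4; S1 reads c1=1 → after 1×micro: -1; S2 reads c1=1 → after 2×micro: 3 ⇒ (c0=4, c1=-1, c2=3)
macro 2: S0 reads c2=3 → after 1×micro: 1; S1 reads c1=-1 → after 1×micro: 3; S2 reads c1=-1 → after 2×micro: 0 ⇒ (c0=1, c1=3, c2=0)
macro 3: S0 reads c2=0 → after 1×micro: 0; S1 reads c1=3 → after 1×micro: 4; S2 reads c1=3 → after 2×micro: 0 ⇒ (c0=0, c1=4, c2=0)
macro 4: S0 reads c2=0 → after 1×micro: 1; S1 reads c1=4 → after 1×micro: 0; S2 reads c1=4 → after 2×micro: 0 ⇒ (c0=1, c1=0, c2=0)
macro 5: S0 reads c2=0 → after 1×micro: 0; S1 reads c1=0 → after 1×micro: 2; S2 reads c1=0 → after 2×micro: 0 ⇒ (c0=0, c1=2, c2=0)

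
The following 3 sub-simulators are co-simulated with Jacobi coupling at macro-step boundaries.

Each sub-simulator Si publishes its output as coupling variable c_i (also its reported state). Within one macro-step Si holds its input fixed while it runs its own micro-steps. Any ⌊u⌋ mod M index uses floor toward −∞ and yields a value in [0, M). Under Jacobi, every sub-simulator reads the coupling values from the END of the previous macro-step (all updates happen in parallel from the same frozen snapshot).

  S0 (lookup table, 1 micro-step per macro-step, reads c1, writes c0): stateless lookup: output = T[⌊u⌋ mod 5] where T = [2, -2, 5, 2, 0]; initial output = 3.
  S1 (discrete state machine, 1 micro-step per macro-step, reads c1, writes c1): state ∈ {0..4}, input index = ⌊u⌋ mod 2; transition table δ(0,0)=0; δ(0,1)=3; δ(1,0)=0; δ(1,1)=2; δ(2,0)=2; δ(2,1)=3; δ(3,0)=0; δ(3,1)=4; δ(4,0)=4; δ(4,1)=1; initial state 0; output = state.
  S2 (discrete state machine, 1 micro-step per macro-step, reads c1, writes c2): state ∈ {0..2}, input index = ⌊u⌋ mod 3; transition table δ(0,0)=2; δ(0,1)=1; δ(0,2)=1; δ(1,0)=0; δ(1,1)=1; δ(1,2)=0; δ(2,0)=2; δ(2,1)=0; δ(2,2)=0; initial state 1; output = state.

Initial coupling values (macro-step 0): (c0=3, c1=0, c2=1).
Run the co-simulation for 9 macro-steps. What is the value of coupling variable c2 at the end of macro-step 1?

macro 1: S0 reads c1=0 → after 1×micro: 2; S1 reads c1=0 → after 1×micro: 0; S2 reads c1=0 → after 1×micro: 0 ⇒ (c0=2, c1=0, c2=0)
macro 2: S0 reads c1=0 → after 1×micro: 2; S1 reads c1=0 → after 1×micro: 0; S2 reads c1=0 → after 1×micro: 2 ⇒ (c0=2, c1=0, c2=2)
macro 3: S0 reads c1=0 → after 1×micro: 2; S1 reads c1=0 → after 1×micro: 0; S2 reads c1=0 → after 1×micro: 2 ⇒ (c0=2, c1=0, c2=2)
macro 4: S0 reads c1=0 → after 1×micro: 2; S1 reads c1=0 → after 1×micro: 0; S2 reads c1=0 → after 1×micro: 2 ⇒ (c0=2, c1=0, c2=2)
macro 5: S0 reads c1=0 → after 1×micro: 2; S1 reads c1=0 → after 1×micro: 0; S2 reads c1=0 → after 1×micro: 2 ⇒ (c0=2, c1=0, c2=2)
macro 6: S0 reads c1=0 → after 1×micro: 2; S1 reads c1=0 → after 1×micro: 0; S2 reads c1=0 → after 1×micro: 2 ⇒ (c0=2, c1=0, c2=2)
macro 7: S0 reads c1=0 → after 1×micro: 2; S1 reads c1=0 → after 1×micro: 0; S2 reads c1=0 → after 1×micro: 2 ⇒ (c0=2, c1=0, c2=2)
macro 8: S0 reads c1=0 → after 1×micro: 2; S1 reads c1=0 → after 1×micro: 0; S2 reads c1=0 → after 1×micro: 2 ⇒ (c0=2, c1=0, c2=2)
macro 9: S0 reads c1=0 → after 1×micro: 2; S1 reads c1=0 → after 1×micro: 0; S2 reads c1=0 → after 1×micro: 2 ⇒ (c0=2, c1=0, c2=2)

c2 at macro-step 1 = 0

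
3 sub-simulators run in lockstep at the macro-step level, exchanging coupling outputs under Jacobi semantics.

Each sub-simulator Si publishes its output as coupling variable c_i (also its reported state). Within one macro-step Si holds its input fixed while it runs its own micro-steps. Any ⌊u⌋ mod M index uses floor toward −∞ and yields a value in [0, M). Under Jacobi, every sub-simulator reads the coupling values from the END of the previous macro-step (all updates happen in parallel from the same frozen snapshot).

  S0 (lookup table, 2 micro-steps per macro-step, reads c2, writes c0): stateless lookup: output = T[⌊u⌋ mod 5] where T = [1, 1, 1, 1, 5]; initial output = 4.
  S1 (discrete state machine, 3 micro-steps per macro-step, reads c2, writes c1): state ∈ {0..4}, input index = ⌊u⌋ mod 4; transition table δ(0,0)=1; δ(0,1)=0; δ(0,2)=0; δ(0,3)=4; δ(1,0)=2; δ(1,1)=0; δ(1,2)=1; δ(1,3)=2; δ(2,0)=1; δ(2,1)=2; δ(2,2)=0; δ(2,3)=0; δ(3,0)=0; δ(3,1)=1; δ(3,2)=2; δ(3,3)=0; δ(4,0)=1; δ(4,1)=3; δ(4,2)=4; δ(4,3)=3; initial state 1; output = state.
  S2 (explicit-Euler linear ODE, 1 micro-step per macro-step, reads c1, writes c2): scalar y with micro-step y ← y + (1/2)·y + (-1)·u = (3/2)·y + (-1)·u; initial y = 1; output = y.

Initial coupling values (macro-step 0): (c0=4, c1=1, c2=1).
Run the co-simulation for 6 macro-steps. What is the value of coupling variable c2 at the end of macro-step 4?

c2 at macro-step 4 = -29/16

macro 1: S0 reads c2=1 → after 2×micro: 1; S1 reads c2=1 → after 3×micro: 0; S2 reads c1=1 → after 1×micro: 1/2 ⇒ (c0=1, c1=0, c2=1/2)
macro 2: S0 reads c2=1/2 → after 2×micro: 1; S1 reads c2=1/2 → after 3×micro: 1; S2 reads c1=0 → after 1×micro: 3/4 ⇒ (c0=1, c1=1, c2=3/4)
macro 3: S0 reads c2=3/4 → after 2×micro: 1; S1 reads c2=3/4 → after 3×micro: 2; S2 reads c1=1 → after 1×micro: 1/8 ⇒ (c0=1, c1=2, c2=1/8)
macro 4: S0 reads c2=1/8 → after 2×micro: 1; S1 reads c2=1/8 → after 3×micro: 1; S2 reads c1=2 → after 1×micro: -29/16 ⇒ (c0=1, c1=1, c2=-29/16)
macro 5: S0 reads c2=-29/16 → after 2×micro: 1; S1 reads c2=-29/16 → after 3×micro: 1; S2 reads c1=1 → after 1×micro: -119/32 ⇒ (c0=1, c1=1, c2=-119/32)
macro 6: S0 reads c2=-119/32 → after 2×micro: 1; S1 reads c2=-119/32 → after 3×micro: 2; S2 reads c1=1 → after 1×micro: -421/64 ⇒ (c0=1, c1=2, c2=-421/64)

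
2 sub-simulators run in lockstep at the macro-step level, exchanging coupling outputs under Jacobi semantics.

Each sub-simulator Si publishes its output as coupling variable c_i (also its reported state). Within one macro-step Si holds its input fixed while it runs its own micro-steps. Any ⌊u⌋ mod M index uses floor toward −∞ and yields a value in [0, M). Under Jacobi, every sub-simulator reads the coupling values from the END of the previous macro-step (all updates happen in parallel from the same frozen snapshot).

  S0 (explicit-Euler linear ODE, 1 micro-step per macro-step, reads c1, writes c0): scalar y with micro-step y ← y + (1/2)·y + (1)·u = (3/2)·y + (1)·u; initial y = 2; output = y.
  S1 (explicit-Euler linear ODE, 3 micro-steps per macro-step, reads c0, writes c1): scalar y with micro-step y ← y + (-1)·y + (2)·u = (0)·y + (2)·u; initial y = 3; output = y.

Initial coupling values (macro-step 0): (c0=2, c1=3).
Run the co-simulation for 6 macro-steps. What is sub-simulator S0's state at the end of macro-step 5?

S0 state at macro-step 5 = 1383/8

macro 1: S0 reads c1=3 → after 1×micro: 6; S1 reads c0=2 → after 3×micro: 4 ⇒ (c0=6, c1=4)
macro 2: S0 reads c1=4 → after 1×micro: 13; S1 reads c0=6 → after 3×micro: 12 ⇒ (c0=13, c1=12)
macro 3: S0 reads c1=12 → after 1×micro: 63/2; S1 reads c0=13 → after 3×micro: 26 ⇒ (c0=63/2, c1=26)
macro 4: S0 reads c1=26 → after 1×micro: 293/4; S1 reads c0=63/2 → after 3×micro: 63 ⇒ (c0=293/4, c1=63)
macro 5: S0 reads c1=63 → after 1×micro: 1383/8; S1 reads c0=293/4 → after 3×micro: 293/2 ⇒ (c0=1383/8, c1=293/2)
macro 6: S0 reads c1=293/2 → after 1×micro: 6493/16; S1 reads c0=1383/8 → after 3×micro: 1383/4 ⇒ (c0=6493/16, c1=1383/4)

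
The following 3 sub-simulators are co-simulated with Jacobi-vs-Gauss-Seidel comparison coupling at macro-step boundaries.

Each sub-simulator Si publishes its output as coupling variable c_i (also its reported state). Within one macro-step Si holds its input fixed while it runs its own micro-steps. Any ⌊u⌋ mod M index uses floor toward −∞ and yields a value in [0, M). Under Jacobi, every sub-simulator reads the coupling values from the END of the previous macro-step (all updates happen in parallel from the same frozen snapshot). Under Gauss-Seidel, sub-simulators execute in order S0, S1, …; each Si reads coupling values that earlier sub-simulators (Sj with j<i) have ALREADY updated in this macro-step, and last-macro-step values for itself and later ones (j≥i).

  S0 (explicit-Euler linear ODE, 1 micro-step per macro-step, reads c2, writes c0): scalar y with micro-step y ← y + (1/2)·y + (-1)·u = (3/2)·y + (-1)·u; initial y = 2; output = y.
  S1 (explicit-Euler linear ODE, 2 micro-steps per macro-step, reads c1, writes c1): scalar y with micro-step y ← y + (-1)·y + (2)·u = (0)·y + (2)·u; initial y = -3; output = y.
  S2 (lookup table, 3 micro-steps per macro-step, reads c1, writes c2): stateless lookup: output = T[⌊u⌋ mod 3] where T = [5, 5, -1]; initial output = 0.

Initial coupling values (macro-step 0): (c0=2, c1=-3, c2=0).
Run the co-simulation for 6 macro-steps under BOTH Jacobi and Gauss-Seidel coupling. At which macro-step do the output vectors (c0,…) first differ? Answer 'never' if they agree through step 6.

[Jacobi] macro 1: S0 reads c2=0 → after 1×micro: 3; S1 reads c1=-3 → after 2×micro: -6; S2 reads c1=-3 → after 3×micro: 5 ⇒ (c0=3, c1=-6, c2=5)
[Jacobi] macro 2: S0 reads c2=5 → after 1×micro: -1/2; S1 reads c1=-6 → after 2×micro: -12; S2 reads c1=-6 → after 3×micro: 5 ⇒ (c0=-1/2, c1=-12, c2=5)
[Jacobi] macro 3: S0 reads c2=5 → after 1×micro: -23/4; S1 reads c1=-12 → after 2×micro: -24; S2 reads c1=-12 → after 3×micro: 5 ⇒ (c0=-23/4, c1=-24, c2=5)
[Jacobi] macro 4: S0 reads c2=5 → after 1×micro: -109/8; S1 reads c1=-24 → after 2×micro: -48; S2 reads c1=-24 → after 3×micro: 5 ⇒ (c0=-109/8, c1=-48, c2=5)
[Jacobi] macro 5: S0 reads c2=5 → after 1×micro: -407/16; S1 reads c1=-48 → after 2×micro: -96; S2 reads c1=-48 → after 3×micro: 5 ⇒ (c0=-407/16, c1=-96, c2=5)
[Jacobi] macro 6: S0 reads c2=5 → after 1×micro: -1381/32; S1 reads c1=-96 → after 2×micro: -192; S2 reads c1=-96 → after 3×micro: 5 ⇒ (c0=-1381/32, c1=-192, c2=5)
[Gauss-Seidel] macro 1: S0 reads c2=0 → after 1×micro: 3; S1 reads c1=-3 → after 2×micro: -6; S2 reads c1=-6 → after 3×micro: 5 ⇒ (c0=3, c1=-6, c2=5)
[Gauss-Seidel] macro 2: S0 reads c2=5 → after 1×micro: -1/2; S1 reads c1=-6 → after 2×micro: -12; S2 reads c1=-12 → after 3×micro: 5 ⇒ (c0=-1/2, c1=-12, c2=5)
[Gauss-Seidel] macro 3: S0 reads c2=5 → after 1×micro: -23/4; S1 reads c1=-12 → after 2×micro: -24; S2 reads c1=-24 → after 3×micro: 5 ⇒ (c0=-23/4, c1=-24, c2=5)
[Gauss-Seidel] macro 4: S0 reads c2=5 → after 1×micro: -109/8; S1 reads c1=-24 → after 2×micro: -48; S2 reads c1=-48 → after 3×micro: 5 ⇒ (c0=-109/8, c1=-48, c2=5)
[Gauss-Seidel] macro 5: S0 reads c2=5 → after 1×micro: -407/16; S1 reads c1=-48 → after 2×micro: -96; S2 reads c1=-96 → after 3×micro: 5 ⇒ (c0=-407/16, c1=-96, c2=5)
[Gauss-Seidel] macro 6: S0 reads c2=5 → after 1×micro: -1381/32; S1 reads c1=-96 → after 2×micro: -192; S2 reads c1=-192 → after 3×micro: 5 ⇒ (c0=-1381/32, c1=-192, c2=5)

first divergence at macro-step: never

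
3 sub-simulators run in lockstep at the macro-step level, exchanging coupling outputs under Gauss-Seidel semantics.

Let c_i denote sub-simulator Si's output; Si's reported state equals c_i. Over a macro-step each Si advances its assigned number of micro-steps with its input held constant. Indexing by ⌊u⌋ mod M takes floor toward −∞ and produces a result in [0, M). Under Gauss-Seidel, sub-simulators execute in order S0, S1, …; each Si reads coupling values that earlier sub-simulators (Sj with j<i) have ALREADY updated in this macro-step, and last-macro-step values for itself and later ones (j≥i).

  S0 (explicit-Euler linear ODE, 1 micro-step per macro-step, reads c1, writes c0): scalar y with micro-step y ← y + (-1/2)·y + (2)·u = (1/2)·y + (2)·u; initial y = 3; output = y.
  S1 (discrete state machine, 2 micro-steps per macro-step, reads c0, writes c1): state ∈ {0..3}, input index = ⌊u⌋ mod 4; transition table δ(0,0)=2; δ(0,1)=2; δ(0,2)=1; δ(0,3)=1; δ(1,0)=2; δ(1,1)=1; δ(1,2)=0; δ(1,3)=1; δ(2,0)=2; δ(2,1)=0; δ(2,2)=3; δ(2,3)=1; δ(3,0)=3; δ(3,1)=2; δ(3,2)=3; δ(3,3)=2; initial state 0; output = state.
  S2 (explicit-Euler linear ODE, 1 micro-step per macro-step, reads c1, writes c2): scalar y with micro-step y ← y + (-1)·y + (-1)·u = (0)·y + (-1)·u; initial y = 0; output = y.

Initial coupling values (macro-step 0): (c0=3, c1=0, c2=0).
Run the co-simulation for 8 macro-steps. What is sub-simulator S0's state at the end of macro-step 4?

macro 1: S0 reads c1=0 → after 1×micro: 3/2; S1 reads c0=3/2 → after 2×micro: 0; S2 reads c1=0 → after 1×micro: 0 ⇒ (c0=3/2, c1=0, c2=0)
macro 2: S0 reads c1=0 → after 1×micro: 3/4; S1 reads c0=3/4 → after 2×micro: 2; S2 reads c1=2 → after 1×micro: -2 ⇒ (c0=3/4, c1=2, c2=-2)
macro 3: S0 reads c1=2 → after 1×micro: 35/8; S1 reads c0=35/8 → after 2×micro: 2; S2 reads c1=2 → after 1×micro: -2 ⇒ (c0=35/8, c1=2, c2=-2)
macro 4: S0 reads c1=2 → after 1×micro: 99/16; S1 reads c0=99/16 → after 2×micro: 3; S2 reads c1=3 → after 1×micro: -3 ⇒ (c0=99/16, c1=3, c2=-3)
macro 5: S0 reads c1=3 → after 1×micro: 291/32; S1 reads c0=291/32 → after 2×micro: 0; S2 reads c1=0 → after 1×micro: 0 ⇒ (c0=291/32, c1=0, c2=0)
macro 6: S0 reads c1=0 → after 1×micro: 291/64; S1 reads c0=291/64 → after 2×micro: 2; S2 reads c1=2 → after 1×micro: -2 ⇒ (c0=291/64, c1=2, c2=-2)
macro 7: S0 reads c1=2 → after 1×micro: 803/128; S1 reads c0=803/128 → after 2×micro: 3; S2 reads c1=3 → after 1×micro: -3 ⇒ (c0=803/128, c1=3, c2=-3)
macro 8: S0 reads c1=3 → after 1×micro: 2339/256; S1 reads c0=2339/256 → after 2×micro: 0; S2 reads c1=0 → after 1×micro: 0 ⇒ (c0=2339/256, c1=0, c2=0)

S0 state at macro-step 4 = 99/16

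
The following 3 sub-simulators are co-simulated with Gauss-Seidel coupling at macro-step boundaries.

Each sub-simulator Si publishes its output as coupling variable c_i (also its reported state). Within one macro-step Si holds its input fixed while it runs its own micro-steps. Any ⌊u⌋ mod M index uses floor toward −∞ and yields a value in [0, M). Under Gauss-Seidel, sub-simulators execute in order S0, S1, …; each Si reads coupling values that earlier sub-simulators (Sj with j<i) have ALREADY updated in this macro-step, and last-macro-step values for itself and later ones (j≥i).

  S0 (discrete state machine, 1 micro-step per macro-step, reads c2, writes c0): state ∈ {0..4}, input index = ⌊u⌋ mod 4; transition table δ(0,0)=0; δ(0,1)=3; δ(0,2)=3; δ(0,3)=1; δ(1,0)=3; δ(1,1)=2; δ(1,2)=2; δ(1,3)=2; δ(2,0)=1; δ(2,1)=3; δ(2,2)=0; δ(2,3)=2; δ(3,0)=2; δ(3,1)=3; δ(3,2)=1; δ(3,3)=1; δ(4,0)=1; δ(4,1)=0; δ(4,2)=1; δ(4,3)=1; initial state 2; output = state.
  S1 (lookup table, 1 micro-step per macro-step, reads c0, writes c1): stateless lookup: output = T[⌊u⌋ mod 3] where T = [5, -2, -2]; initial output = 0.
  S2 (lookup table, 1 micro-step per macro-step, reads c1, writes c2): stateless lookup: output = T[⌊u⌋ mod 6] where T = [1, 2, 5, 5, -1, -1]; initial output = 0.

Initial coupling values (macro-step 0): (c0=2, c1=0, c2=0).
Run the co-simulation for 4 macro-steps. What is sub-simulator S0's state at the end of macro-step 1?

S0 state at macro-step 1 = 1

macro 1: S0 reads c2=0 → after 1×micro: 1; S1 reads c0=1 → after 1×micro: -2; S2 reads c1=-2 → after 1×micro: -1 ⇒ (c0=1, c1=-2, c2=-1)
macro 2: S0 reads c2=-1 → after 1×micro: 2; S1 reads c0=2 → after 1×micro: -2; S2 reads c1=-2 → after 1×micro: -1 ⇒ (c0=2, c1=-2, c2=-1)
macro 3: S0 reads c2=-1 → after 1×micro: 2; S1 reads c0=2 → after 1×micro: -2; S2 reads c1=-2 → after 1×micro: -1 ⇒ (c0=2, c1=-2, c2=-1)
macro 4: S0 reads c2=-1 → after 1×micro: 2; S1 reads c0=2 → after 1×micro: -2; S2 reads c1=-2 → after 1×micro: -1 ⇒ (c0=2, c1=-2, c2=-1)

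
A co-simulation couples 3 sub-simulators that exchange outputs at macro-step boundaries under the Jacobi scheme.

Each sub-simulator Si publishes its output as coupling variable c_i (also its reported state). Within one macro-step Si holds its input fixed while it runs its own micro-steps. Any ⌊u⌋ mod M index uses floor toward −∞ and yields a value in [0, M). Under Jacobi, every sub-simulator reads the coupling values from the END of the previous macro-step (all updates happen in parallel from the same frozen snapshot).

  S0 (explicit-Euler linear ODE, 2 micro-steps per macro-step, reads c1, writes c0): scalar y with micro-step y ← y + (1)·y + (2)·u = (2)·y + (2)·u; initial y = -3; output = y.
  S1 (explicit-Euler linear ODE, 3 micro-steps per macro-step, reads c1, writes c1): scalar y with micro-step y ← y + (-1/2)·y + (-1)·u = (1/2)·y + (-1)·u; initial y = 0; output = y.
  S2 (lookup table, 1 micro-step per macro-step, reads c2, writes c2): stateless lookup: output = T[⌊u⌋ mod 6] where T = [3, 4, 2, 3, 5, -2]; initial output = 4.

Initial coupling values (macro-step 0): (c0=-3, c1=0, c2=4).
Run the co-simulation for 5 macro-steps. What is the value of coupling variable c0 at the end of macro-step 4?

macro 1: S0 reads c1=0 → after 2×micro: -12; S1 reads c1=0 → after 3×micro: 0; S2 reads c2=4 → after 1×micro: 5 ⇒ (c0=-12, c1=0, c2=5)
macro 2: S0 reads c1=0 → after 2×micro: -48; S1 reads c1=0 → after 3×micro: 0; S2 reads c2=5 → after 1×micro: -2 ⇒ (c0=-48, c1=0, c2=-2)
macro 3: S0 reads c1=0 → after 2×micro: -192; S1 reads c1=0 → after 3×micro: 0; S2 reads c2=-2 → after 1×micro: 5 ⇒ (c0=-192, c1=0, c2=5)
macro 4: S0 reads c1=0 → after 2×micro: -768; S1 reads c1=0 → after 3×micro: 0; S2 reads c2=5 → after 1×micro: -2 ⇒ (c0=-768, c1=0, c2=-2)
macro 5: S0 reads c1=0 → after 2×micro: -3072; S1 reads c1=0 → after 3×micro: 0; S2 reads c2=-2 → after 1×micro: 5 ⇒ (c0=-3072, c1=0, c2=5)

c0 at macro-step 4 = -768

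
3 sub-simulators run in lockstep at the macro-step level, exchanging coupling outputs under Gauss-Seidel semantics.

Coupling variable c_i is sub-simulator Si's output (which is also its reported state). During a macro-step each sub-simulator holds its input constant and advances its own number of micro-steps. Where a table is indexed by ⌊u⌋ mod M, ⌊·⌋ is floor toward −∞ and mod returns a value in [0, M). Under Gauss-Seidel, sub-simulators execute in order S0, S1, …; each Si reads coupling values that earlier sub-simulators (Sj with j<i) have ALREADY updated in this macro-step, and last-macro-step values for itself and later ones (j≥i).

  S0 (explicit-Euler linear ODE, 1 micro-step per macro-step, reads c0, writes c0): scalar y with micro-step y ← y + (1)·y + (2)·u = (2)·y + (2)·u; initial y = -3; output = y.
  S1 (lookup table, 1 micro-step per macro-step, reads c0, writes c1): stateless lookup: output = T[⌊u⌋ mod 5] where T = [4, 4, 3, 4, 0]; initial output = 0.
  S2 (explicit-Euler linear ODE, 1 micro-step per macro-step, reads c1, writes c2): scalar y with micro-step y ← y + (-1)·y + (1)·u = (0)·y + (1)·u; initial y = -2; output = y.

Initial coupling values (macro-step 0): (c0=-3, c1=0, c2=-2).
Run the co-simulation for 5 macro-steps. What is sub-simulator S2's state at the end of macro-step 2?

macro 1: S0 reads c0=-3 → after 1×micro: -12; S1 reads c0=-12 → after 1×micro: 4; S2 reads c1=4 → after 1×micro: 4 ⇒ (c0=-12, c1=4, c2=4)
macro 2: S0 reads c0=-12 → after 1×micro: -48; S1 reads c0=-48 → after 1×micro: 3; S2 reads c1=3 → after 1×micro: 3 ⇒ (c0=-48, c1=3, c2=3)
macro 3: S0 reads c0=-48 → after 1×micro: -192; S1 reads c0=-192 → after 1×micro: 4; S2 reads c1=4 → after 1×micro: 4 ⇒ (c0=-192, c1=4, c2=4)
macro 4: S0 reads c0=-192 → after 1×micro: -768; S1 reads c0=-768 → after 1×micro: 3; S2 reads c1=3 → after 1×micro: 3 ⇒ (c0=-768, c1=3, c2=3)
macro 5: S0 reads c0=-768 → after 1×micro: -3072; S1 reads c0=-3072 → after 1×micro: 4; S2 reads c1=4 → after 1×micro: 4 ⇒ (c0=-3072, c1=4, c2=4)

S2 state at macro-step 2 = 3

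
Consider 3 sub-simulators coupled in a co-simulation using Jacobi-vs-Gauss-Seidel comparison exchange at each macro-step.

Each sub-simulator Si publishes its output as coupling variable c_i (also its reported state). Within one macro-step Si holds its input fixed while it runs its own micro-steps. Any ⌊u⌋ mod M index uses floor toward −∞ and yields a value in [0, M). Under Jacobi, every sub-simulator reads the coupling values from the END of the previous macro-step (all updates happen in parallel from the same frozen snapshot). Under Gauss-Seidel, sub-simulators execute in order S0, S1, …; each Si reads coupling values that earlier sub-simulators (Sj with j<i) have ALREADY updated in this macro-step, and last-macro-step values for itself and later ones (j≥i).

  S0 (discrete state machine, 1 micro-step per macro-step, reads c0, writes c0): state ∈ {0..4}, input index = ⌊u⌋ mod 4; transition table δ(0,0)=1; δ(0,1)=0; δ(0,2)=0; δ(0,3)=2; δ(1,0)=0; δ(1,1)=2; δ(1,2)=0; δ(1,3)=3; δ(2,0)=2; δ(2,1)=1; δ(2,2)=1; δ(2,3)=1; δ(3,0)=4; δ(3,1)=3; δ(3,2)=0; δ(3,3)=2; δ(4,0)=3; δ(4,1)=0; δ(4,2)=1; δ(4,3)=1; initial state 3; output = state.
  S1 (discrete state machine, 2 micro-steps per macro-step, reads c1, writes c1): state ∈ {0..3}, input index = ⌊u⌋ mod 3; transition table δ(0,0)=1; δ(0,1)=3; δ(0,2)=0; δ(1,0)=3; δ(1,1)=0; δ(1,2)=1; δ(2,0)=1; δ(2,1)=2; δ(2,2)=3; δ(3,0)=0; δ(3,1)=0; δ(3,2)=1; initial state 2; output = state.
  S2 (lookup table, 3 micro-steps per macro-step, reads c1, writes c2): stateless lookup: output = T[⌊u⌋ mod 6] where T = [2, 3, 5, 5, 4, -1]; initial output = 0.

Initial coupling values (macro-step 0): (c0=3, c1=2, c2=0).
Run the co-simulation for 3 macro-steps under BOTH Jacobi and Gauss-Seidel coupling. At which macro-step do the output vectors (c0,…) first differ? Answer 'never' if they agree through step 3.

first divergence at macro-step: 1

[Jacobi] macro 1: S0 reads c0=3 → after 1×micro: 2; S1 reads c1=2 → after 2×micro: 1; S2 reads c1=2 → after 3×micro: 5 ⇒ (c0=2, c1=1, c2=5)
[Jacobi] macro 2: S0 reads c0=2 → after 1×micro: 1; S1 reads c1=1 → after 2×micro: 3; S2 reads c1=1 → after 3×micro: 3 ⇒ (c0=1, c1=3, c2=3)
[Jacobi] macro 3: S0 reads c0=1 → after 1×micro: 2; S1 reads c1=3 → after 2×micro: 1; S2 reads c1=3 → after 3×micro: 5 ⇒ (c0=2, c1=1, c2=5)
[Gauss-Seidel] macro 1: S0 reads c0=3 → after 1×micro: 2; S1 reads c1=2 → after 2×micro: 1; S2 reads c1=1 → after 3×micro: 3 ⇒ (c0=2, c1=1, c2=3)
[Gauss-Seidel] macro 2: S0 reads c0=2 → after 1×micro: 1; S1 reads c1=1 → after 2×micro: 3; S2 reads c1=3 → after 3×micro: 5 ⇒ (c0=1, c1=3, c2=5)
[Gauss-Seidel] macro 3: S0 reads c0=1 → after 1×micro: 2; S1 reads c1=3 → after 2×micro: 1; S2 reads c1=1 → after 3×micro: 3 ⇒ (c0=2, c1=1, c2=3)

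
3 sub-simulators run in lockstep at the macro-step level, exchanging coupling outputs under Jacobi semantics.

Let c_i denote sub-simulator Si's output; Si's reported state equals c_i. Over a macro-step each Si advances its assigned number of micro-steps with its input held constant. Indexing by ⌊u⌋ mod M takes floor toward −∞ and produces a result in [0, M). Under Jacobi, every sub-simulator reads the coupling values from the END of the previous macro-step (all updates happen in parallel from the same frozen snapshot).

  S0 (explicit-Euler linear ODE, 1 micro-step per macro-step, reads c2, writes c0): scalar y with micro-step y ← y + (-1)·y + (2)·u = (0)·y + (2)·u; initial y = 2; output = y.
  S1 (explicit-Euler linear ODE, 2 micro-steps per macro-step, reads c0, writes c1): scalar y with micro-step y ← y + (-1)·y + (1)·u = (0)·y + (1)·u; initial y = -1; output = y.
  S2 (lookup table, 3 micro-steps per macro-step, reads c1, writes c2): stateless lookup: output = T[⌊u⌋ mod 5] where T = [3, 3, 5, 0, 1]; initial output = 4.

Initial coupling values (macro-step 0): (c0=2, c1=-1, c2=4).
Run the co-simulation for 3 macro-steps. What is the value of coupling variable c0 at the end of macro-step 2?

c0 at macro-step 2 = 2

macro 1: S0 reads c2=4 → after 1×micro: 8; S1 reads c0=2 → after 2×micro: 2; S2 reads c1=-1 → after 3×micro: 1 ⇒ (c0=8, c1=2, c2=1)
macro 2: S0 reads c2=1 → after 1×micro: 2; S1 reads c0=8 → after 2×micro: 8; S2 reads c1=2 → after 3×micro: 5 ⇒ (c0=2, c1=8, c2=5)
macro 3: S0 reads c2=5 → after 1×micro: 10; S1 reads c0=2 → after 2×micro: 2; S2 reads c1=8 → after 3×micro: 0 ⇒ (c0=10, c1=2, c2=0)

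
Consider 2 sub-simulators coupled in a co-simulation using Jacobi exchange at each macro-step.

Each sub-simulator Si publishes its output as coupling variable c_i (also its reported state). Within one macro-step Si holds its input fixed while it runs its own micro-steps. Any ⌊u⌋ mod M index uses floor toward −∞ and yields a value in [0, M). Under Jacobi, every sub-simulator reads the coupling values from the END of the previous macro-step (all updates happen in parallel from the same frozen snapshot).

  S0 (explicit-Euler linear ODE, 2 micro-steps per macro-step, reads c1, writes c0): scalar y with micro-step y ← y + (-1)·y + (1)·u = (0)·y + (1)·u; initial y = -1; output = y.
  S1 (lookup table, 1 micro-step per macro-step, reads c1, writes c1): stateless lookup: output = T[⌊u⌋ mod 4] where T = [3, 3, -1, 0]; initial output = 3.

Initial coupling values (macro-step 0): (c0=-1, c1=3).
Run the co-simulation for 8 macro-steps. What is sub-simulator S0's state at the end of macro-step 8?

S0 state at macro-step 8 = 0

macro 1: S0 reads c1=3 → after 2×micro: 3; S1 reads c1=3 → after 1×micro: 0 ⇒ (c0=3, c1=0)
macro 2: S0 reads c1=0 → after 2×micro: 0; S1 reads c1=0 → after 1×micro: 3 ⇒ (c0=0, c1=3)
macro 3: S0 reads c1=3 → after 2×micro: 3; S1 reads c1=3 → after 1×micro: 0 ⇒ (c0=3, c1=0)
macro 4: S0 reads c1=0 → after 2×micro: 0; S1 reads c1=0 → after 1×micro: 3 ⇒ (c0=0, c1=3)
macro 5: S0 reads c1=3 → after 2×micro: 3; S1 reads c1=3 → after 1×micro: 0 ⇒ (c0=3, c1=0)
macro 6: S0 reads c1=0 → after 2×micro: 0; S1 reads c1=0 → after 1×micro: 3 ⇒ (c0=0, c1=3)
macro 7: S0 reads c1=3 → after 2×micro: 3; S1 reads c1=3 → after 1×micro: 0 ⇒ (c0=3, c1=0)
macro 8: S0 reads c1=0 → after 2×micro: 0; S1 reads c1=0 → after 1×micro: 3 ⇒ (c0=0, c1=3)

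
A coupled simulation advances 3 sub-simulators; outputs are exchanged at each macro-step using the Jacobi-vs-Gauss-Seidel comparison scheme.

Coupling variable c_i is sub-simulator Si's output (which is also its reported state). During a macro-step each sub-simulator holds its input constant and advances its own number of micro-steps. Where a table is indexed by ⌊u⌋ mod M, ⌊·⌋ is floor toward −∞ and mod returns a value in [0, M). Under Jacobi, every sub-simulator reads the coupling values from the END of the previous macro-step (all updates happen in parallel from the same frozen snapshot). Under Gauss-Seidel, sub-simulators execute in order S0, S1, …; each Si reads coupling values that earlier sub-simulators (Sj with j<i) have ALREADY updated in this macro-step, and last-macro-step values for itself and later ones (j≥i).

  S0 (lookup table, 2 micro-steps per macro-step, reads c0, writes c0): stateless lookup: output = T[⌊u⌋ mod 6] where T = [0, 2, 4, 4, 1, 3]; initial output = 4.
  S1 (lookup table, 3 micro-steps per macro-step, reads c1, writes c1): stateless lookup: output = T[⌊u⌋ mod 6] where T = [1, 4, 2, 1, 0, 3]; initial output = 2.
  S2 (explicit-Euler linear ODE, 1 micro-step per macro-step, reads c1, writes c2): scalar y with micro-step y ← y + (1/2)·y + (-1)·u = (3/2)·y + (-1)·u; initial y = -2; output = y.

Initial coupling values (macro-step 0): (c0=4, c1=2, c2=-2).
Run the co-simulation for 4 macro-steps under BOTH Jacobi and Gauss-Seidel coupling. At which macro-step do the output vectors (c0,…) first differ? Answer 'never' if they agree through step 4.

first divergence at macro-step: never

[Jacobi] macro 1: S0 reads c0=4 → after 2×micro: 1; S1 reads c1=2 → after 3×micro: 2; S2 reads c1=2 → after 1×micro: -5 ⇒ (c0=1, c1=2, c2=-5)
[Jacobi] macro 2: S0 reads c0=1 → after 2×micro: 2; S1 reads c1=2 → after 3×micro: 2; S2 reads c1=2 → after 1×micro: -19/2 ⇒ (c0=2, c1=2, c2=-19/2)
[Jacobi] macro 3: S0 reads c0=2 → after 2×micro: 4; S1 reads c1=2 → after 3×micro: 2; S2 reads c1=2 → after 1×micro: -65/4 ⇒ (c0=4, c1=2, c2=-65/4)
[Jacobi] macro 4: S0 reads c0=4 → after 2×micro: 1; S1 reads c1=2 → after 3×micro: 2; S2 reads c1=2 → after 1×micro: -211/8 ⇒ (c0=1, c1=2, c2=-211/8)
[Gauss-Seidel] macro 1: S0 reads c0=4 → after 2×micro: 1; S1 reads c1=2 → after 3×micro: 2; S2 reads c1=2 → after 1×micro: -5 ⇒ (c0=1, c1=2, c2=-5)
[Gauss-Seidel] macro 2: S0 reads c0=1 → after 2×micro: 2; S1 reads c1=2 → after 3×micro: 2; S2 reads c1=2 → after 1×micro: -19/2 ⇒ (c0=2, c1=2, c2=-19/2)
[Gauss-Seidel] macro 3: S0 reads c0=2 → after 2×micro: 4; S1 reads c1=2 → after 3×micro: 2; S2 reads c1=2 → after 1×micro: -65/4 ⇒ (c0=4, c1=2, c2=-65/4)
[Gauss-Seidel] macro 4: S0 reads c0=4 → after 2×micro: 1; S1 reads c1=2 → after 3×micro: 2; S2 reads c1=2 → after 1×micro: -211/8 ⇒ (c0=1, c1=2, c2=-211/8)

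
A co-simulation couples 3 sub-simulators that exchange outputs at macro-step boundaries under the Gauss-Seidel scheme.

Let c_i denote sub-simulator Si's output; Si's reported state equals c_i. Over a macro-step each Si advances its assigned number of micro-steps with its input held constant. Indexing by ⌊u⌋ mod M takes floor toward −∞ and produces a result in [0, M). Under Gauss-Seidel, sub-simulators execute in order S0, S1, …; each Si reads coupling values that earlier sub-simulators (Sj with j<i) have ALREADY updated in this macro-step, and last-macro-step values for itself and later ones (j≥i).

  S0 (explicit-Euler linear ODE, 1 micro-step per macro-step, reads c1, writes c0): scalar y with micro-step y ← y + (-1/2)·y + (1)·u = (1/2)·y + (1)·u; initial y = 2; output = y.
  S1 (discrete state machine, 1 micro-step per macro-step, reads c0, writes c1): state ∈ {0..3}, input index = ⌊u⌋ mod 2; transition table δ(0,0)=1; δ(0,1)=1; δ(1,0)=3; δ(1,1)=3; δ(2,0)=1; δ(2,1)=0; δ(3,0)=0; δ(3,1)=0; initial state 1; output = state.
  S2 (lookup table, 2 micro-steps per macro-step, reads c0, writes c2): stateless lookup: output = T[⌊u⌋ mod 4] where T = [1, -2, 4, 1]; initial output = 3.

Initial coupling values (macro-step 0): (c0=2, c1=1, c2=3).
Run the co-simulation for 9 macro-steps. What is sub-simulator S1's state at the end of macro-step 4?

macro 1: S0 reads c1=1 → after 1×micro: 2; S1 reads c0=2 → after 1×micro: 3; S2 reads c0=2 → after 2×micro: 4 ⇒ (c0=2, c1=3, c2=4)
macro 2: S0 reads c1=3 → after 1×micro: 4; S1 reads c0=4 → after 1×micro: 0; S2 reads c0=4 → after 2×micro: 1 ⇒ (c0=4, c1=0, c2=1)
macro 3: S0 reads c1=0 → after 1×micro: 2; S1 reads c0=2 → after 1×micro: 1; S2 reads c0=2 → after 2×micro: 4 ⇒ (c0=2, c1=1, c2=4)
macro 4: S0 reads c1=1 → after 1×micro: 2; S1 reads c0=2 → after 1×micro: 3; S2 reads c0=2 → after 2×micro: 4 ⇒ (c0=2, c1=3, c2=4)
macro 5: S0 reads c1=3 → after 1×micro: 4; S1 reads c0=4 → after 1×micro: 0; S2 reads c0=4 → after 2×micro: 1 ⇒ (c0=4, c1=0, c2=1)
macro 6: S0 reads c1=0 → after 1×micro: 2; S1 reads c0=2 → after 1×micro: 1; S2 reads c0=2 → after 2×micro: 4 ⇒ (c0=2, c1=1, c2=4)
macro 7: S0 reads c1=1 → after 1×micro: 2; S1 reads c0=2 → after 1×micro: 3; S2 reads c0=2 → after 2×micro: 4 ⇒ (c0=2, c1=3, c2=4)
macro 8: S0 reads c1=3 → after 1×micro: 4; S1 reads c0=4 → after 1×micro: 0; S2 reads c0=4 → after 2×micro: 1 ⇒ (c0=4, c1=0, c2=1)
macro 9: S0 reads c1=0 → after 1×micro: 2; S1 reads c0=2 → after 1×micro: 1; S2 reads c0=2 → after 2×micro: 4 ⇒ (c0=2, c1=1, c2=4)

S1 state at macro-step 4 = 3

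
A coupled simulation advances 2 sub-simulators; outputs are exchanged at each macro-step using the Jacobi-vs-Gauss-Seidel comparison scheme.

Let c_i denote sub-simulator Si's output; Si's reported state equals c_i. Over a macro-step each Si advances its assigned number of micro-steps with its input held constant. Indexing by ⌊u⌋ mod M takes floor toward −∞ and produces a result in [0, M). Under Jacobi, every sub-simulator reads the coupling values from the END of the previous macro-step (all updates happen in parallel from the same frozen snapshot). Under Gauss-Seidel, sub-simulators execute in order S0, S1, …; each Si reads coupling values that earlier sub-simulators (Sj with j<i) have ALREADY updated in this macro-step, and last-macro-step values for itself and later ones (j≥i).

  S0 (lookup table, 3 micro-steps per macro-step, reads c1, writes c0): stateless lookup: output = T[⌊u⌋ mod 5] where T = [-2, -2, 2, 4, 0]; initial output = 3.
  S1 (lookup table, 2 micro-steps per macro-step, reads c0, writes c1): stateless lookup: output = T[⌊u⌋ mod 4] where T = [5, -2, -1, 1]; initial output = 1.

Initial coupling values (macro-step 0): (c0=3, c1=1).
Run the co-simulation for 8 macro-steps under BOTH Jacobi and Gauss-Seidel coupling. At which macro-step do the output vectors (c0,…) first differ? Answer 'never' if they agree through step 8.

first divergence at macro-step: 1

[Jacobi] macro 1: S0 reads c1=1 → after 3×micro: -2; S1 reads c0=3 → after 2×micro: 1 ⇒ (c0=-2, c1=1)
[Jacobi] macro 2: S0 reads c1=1 → after 3×micro: -2; S1 reads c0=-2 → after 2×micro: -1 ⇒ (c0=-2, c1=-1)
[Jacobi] macro 3: S0 reads c1=-1 → after 3×micro: 0; S1 reads c0=-2 → after 2×micro: -1 ⇒ (c0=0, c1=-1)
[Jacobi] macro 4: S0 reads c1=-1 → after 3×micro: 0; S1 reads c0=0 → after 2×micro: 5 ⇒ (c0=0, c1=5)
[Jacobi] macro 5: S0 reads c1=5 → after 3×micro: -2; S1 reads c0=0 → after 2×micro: 5 ⇒ (c0=-2, c1=5)
[Jacobi] macro 6: S0 reads c1=5 → after 3×micro: -2; S1 reads c0=-2 → after 2×micro: -1 ⇒ (c0=-2, c1=-1)
[Jacobi] macro 7: S0 reads c1=-1 → after 3×micro: 0; S1 reads c0=-2 → after 2×micro: -1 ⇒ (c0=0, c1=-1)
[Jacobi] macro 8: S0 reads c1=-1 → after 3×micro: 0; S1 reads c0=0 → after 2×micro: 5 ⇒ (c0=0, c1=5)
[Gauss-Seidel] macro 1: S0 reads c1=1 → after 3×micro: -2; S1 reads c0=-2 → after 2×micro: -1 ⇒ (c0=-2, c1=-1)
[Gauss-Seidel] macro 2: S0 reads c1=-1 → after 3×micro: 0; S1 reads c0=0 → after 2×micro: 5 ⇒ (c0=0, c1=5)
[Gauss-Seidel] macro 3: S0 reads c1=5 → after 3×micro: -2; S1 reads c0=-2 → after 2×micro: -1 ⇒ (c0=-2, c1=-1)
[Gauss-Seidel] macro 4: S0 reads c1=-1 → after 3×micro: 0; S1 reads c0=0 → after 2×micro: 5 ⇒ (c0=0, c1=5)
[Gauss-Seidel] macro 5: S0 reads c1=5 → after 3×micro: -2; S1 reads c0=-2 → after 2×micro: -1 ⇒ (c0=-2, c1=-1)
[Gauss-Seidel] macro 6: S0 reads c1=-1 → after 3×micro: 0; S1 reads c0=0 → after 2×micro: 5 ⇒ (c0=0, c1=5)
[Gauss-Seidel] macro 7: S0 reads c1=5 → after 3×micro: -2; S1 reads c0=-2 → after 2×micro: -1 ⇒ (c0=-2, c1=-1)
[Gauss-Seidel] macro 8: S0 reads c1=-1 → after 3×micro: 0; S1 reads c0=0 → after 2×micro: 5 ⇒ (c0=0, c1=5)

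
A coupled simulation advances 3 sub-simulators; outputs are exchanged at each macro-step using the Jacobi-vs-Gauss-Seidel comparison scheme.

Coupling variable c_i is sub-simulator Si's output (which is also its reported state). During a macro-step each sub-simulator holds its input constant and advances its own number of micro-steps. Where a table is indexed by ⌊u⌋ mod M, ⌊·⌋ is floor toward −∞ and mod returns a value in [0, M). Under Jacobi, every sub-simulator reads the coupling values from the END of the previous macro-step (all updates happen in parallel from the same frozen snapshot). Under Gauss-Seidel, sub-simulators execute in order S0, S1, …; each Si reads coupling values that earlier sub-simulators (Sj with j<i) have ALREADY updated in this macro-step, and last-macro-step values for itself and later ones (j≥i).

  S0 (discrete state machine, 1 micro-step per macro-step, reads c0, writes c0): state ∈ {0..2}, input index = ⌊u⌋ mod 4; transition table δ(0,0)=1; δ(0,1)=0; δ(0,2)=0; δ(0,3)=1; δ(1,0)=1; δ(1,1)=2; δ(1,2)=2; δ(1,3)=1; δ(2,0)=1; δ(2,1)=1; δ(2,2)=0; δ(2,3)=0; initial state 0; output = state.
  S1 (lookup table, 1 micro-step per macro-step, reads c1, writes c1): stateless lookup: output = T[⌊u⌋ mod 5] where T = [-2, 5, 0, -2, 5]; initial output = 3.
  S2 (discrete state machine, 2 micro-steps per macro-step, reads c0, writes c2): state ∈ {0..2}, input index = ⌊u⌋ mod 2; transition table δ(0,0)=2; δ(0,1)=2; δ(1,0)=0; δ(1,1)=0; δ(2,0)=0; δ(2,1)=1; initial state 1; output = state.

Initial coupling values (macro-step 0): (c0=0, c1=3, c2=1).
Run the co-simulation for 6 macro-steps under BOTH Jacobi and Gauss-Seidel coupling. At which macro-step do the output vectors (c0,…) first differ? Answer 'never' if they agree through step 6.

first divergence at macro-step: 2

[Jacobi] macro 1: S0 reads c0=0 → after 1×micro: 1; S1 reads c1=3 → after 1×micro: -2; S2 reads c0=0 → after 2×micro: 2 ⇒ (c0=1, c1=-2, c2=2)
[Jacobi] macro 2: S0 reads c0=1 → after 1×micro: 2; S1 reads c1=-2 → after 1×micro: -2; S2 reads c0=1 → after 2×micro: 0 ⇒ (c0=2, c1=-2, c2=0)
[Jacobi] macro 3: S0 reads c0=2 → after 1×micro: 0; S1 reads c1=-2 → after 1×micro: -2; S2 reads c0=2 → after 2×micro: 0 ⇒ (c0=0, c1=-2, c2=0)
[Jacobi] macro 4: S0 reads c0=0 → after 1×micro: 1; S1 reads c1=-2 → after 1×micro: -2; S2 reads c0=0 → after 2×micro: 0 ⇒ (c0=1, c1=-2, c2=0)
[Jacobi] macro 5: S0 reads c0=1 → after 1×micro: 2; S1 reads c1=-2 → after 1×micro: -2; S2 reads c0=1 → after 2×micro: 1 ⇒ (c0=2, c1=-2, c2=1)
[Jacobi] macro 6: S0 reads c0=2 → after 1×micro: 0; S1 reads c1=-2 → after 1×micro: -2; S2 reads c0=2 → after 2×micro: 2 ⇒ (c0=0, c1=-2, c2=2)
[Gauss-Seidel] macro 1: S0 reads c0=0 → after 1×micro: 1; S1 reads c1=3 → after 1×micro: -2; S2 reads c0=1 → after 2×micro: 2 ⇒ (c0=1, c1=-2, c2=2)
[Gauss-Seidel] macro 2: S0 reads c0=1 → after 1×micro: 2; S1 reads c1=-2 → after 1×micro: -2; S2 reads c0=2 → after 2×micro: 2 ⇒ (c0=2, c1=-2, c2=2)
[Gauss-Seidel] macro 3: S0 reads c0=2 → after 1×micro: 0; S1 reads c1=-2 → after 1×micro: -2; S2 reads c0=0 → after 2×micro: 2 ⇒ (c0=0, c1=-2, c2=2)
[Gauss-Seidel] macro 4: S0 reads c0=0 → after 1×micro: 1; S1 reads c1=-2 → after 1×micro: -2; S2 reads c0=1 → after 2×micro: 0 ⇒ (c0=1, c1=-2, c2=0)
[Gauss-Seidel] macro 5: S0 reads c0=1 → after 1×micro: 2; S1 reads c1=-2 → after 1×micro: -2; S2 reads c0=2 → after 2×micro: 0 ⇒ (c0=2, c1=-2, c2=0)
[Gauss-Seidel] macro 6: S0 reads c0=2 → after 1×micro: 0; S1 reads c1=-2 → after 1×micro: -2; S2 reads c0=0 → after 2×micro: 0 ⇒ (c0=0, c1=-2, c2=0)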